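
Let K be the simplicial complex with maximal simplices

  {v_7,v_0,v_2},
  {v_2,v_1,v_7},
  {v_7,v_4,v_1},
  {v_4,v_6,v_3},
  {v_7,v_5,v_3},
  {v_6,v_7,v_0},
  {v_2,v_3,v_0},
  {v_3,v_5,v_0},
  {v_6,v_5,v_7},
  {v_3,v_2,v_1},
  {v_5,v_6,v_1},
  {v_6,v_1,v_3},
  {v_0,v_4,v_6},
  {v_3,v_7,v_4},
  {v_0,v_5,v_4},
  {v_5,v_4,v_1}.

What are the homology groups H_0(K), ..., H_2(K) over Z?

Take the total order v_0 < v_1 < v_2 < v_3 < v_4 < v_5 < v_6 < v_7 on the vertex set. Then K (dimension 2) consists of the simplices:

  0-simplices (8): [v_0], [v_1], [v_2], [v_3], [v_4], [v_5], [v_6], [v_7]
  1-simplices (24): (24 of them)
  2-simplices (16): (16 of them)

Hence C_0 ≅ Z^8, C_1 ≅ Z^24, C_2 ≅ Z^16.

The boundary map ∂_1: C_1 → C_0 maps an edge to its endpoints' difference, ∂[p,q] = q − p. For instance
  ∂[v_0,v_5] = [v_5] − [v_0].
This gives a 8×24 integer matrix of rank 7; reducing to Smith normal form yields diagonal entries (1,1,1,1,1,1,1).

Boundary ∂_2: C_2 → C_1 sends each 2-simplex [p,q,r] to [q,r] − [p,r] + [p,q]. For instance
  ∂[v_3,v_5,v_7] = [v_5,v_7] − [v_3,v_7] + [v_3,v_5],
  ∂[v_0,v_3,v_5] = [v_3,v_5] − [v_0,v_5] + [v_0,v_3].
The 24×16 boundary matrix has rank 15 and Smith normal form diag(1,1,1,1,1,1,1,1,1,1,1,1,1,1,1).

Computing H_k = (kernel of ∂_k) / (image of ∂_{k+1}):

  H_0: rank C_0 − rank ∂_1 = 8 − 7 = 1, and the invariant factors of ∂_1 are all 1, so H_0 = Z.
  H_1: rank ker ∂_1 − rank ∂_2 = (24 − 7) − 15 = 2, and the invariant factors of ∂_2 are all 1, so H_1 = Z^2.
  H_2: rank ker ∂_2 − rank ∂_3 = (16 − 15) − 0 = 1, and there is no ∂_3, so H_2 = Z.

H_0 = Z,  H_1 = Z^2,  H_2 = Z.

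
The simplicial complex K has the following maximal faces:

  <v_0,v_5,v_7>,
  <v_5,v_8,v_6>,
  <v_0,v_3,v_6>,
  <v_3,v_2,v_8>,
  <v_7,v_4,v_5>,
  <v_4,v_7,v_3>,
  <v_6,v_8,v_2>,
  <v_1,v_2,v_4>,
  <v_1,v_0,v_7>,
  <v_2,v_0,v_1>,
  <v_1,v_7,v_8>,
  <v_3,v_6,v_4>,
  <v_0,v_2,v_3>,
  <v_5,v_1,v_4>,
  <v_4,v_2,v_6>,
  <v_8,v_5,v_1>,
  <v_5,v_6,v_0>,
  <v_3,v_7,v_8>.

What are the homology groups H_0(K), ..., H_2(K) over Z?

H_0 ≅ Z,  H_1 ≅ Z ⊕ Z/2,  H_2 = 0.

We work with the vertex ordering v_0 < v_1 < v_2 < v_3 < v_4 < v_5 < v_6 < v_7 < v_8. The simplices of K, each written with vertices in increasing order, are:

  0-simplices (9): [v_0], [v_1], [v_2], [v_3], [v_4], [v_5], [v_6], [v_7], [v_8]
  1-simplices (27): (27 of them)
  2-simplices (18): (18 of them)

giving chain groups C_0 ≅ Z^9, C_1 ≅ Z^27, C_2 ≅ Z^18.

The boundary map ∂_1: C_1 → C_0 sends each edge [p,q] (with p < q) to q − p. For instance
  ∂[v_3,v_7] = [v_7] − [v_3].
The resulting 9×27 matrix has rank 8, and its Smith normal form has invariant factors (1,1,1,1,1,1,1,1).

∂_2: C_2 → C_1 acts by ∂[p,q,r] = [q,r] − [p,r] + [p,q]. For instance
  ∂[v_2,v_6,v_8] = [v_6,v_8] − [v_2,v_8] + [v_2,v_6],
  ∂[v_5,v_6,v_8] = [v_6,v_8] − [v_5,v_8] + [v_5,v_6].
The 27×18 boundary matrix has rank 18 and Smith normal form diag(1,1,1,1,1,1,1,1,1,1,1,1,1,1,1,1,1,2).

From H_k ≅ ker(∂_k) / im(∂_{k+1}) we obtain:

  H_0: rank C_0 − rank ∂_1 = 9 − 8 = 1, and the invariant factors of ∂_1 are all 1, so H_0 ≅ Z.
  H_1: rank ker ∂_1 − rank ∂_2 = (27 − 8) − 18 = 1, and ∂_2 has invariant factor 2 > 1, so H_1 ≅ Z ⊕ Z/2.
  H_2: rank ker ∂_2 − rank ∂_3 = (18 − 18) − 0 = 0, and there is no ∂_3, so H_2 ≅ 0.

As a check, the Euler characteristic is 9 − 27 + 18 = 0, which agrees with 1 − 1 + 0 = 0.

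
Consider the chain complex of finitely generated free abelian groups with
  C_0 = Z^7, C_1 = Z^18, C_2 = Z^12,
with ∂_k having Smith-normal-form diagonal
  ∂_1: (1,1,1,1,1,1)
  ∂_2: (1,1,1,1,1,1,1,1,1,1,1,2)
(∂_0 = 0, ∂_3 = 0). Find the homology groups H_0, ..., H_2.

H_0 = Z,  H_1 = Z_2,  H_2 = 0.

H_0: b_0 = 7 − 0 − 6 = 1; torsion from ∂_1 factors > 1: none. So H_0 = Z.
H_1: b_1 = 18 − 6 − 12 = 0; torsion from ∂_2 factors > 1: [2]. So H_1 = Z_2.
H_2: b_2 = 12 − 12 − 0 = 0; torsion from ∂_3 factors > 1: none. So H_2 = 0.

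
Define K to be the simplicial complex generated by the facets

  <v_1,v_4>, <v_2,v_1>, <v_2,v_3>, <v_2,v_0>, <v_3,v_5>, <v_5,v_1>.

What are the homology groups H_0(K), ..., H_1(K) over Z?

H_0 = Z,  H_1 = Z.

Fix the vertex order v_0 < v_1 < v_2 < v_3 < v_4 < v_5 and write every simplex with vertices in increasing order. Then dim K = 1 and the simplices of K are:

  0-simplices (6): [v_0], [v_1], [v_2], [v_3], [v_4], [v_5]
  1-simplices (6): [v_0,v_2], [v_1,v_2], [v_1,v_4], [v_1,v_5], [v_2,v_3], [v_3,v_5]

Hence C_0 ≅ Z^6, C_1 ≅ Z^6.

The boundary map ∂_1: C_1 → C_0 sends each edge [p,q] (with p < q) to q − p.
The 6×6 boundary matrix has rank 5 and Smith normal form diag(1,1,1,1,1).

Reading off H_k = ker ∂_k / im ∂_{k+1}:

  H_0: rank C_0 − rank ∂_1 = 6 − 5 = 1, and the invariant factors of ∂_1 are all 1, so H_0 ≅ Z.
  H_1: rank ker ∂_1 − rank ∂_2 = (6 − 5) − 0 = 1, and there is no ∂_2, so H_1 ≅ Z.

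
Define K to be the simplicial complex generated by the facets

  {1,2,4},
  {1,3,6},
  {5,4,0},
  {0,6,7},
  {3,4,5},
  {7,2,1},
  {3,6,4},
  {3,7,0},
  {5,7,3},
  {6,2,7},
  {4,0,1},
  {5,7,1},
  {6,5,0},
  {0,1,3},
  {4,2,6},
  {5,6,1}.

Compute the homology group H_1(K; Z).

H_1 = Z^2.

We work with the vertex ordering 0 < 1 < 2 < 3 < 4 < 5 < 6 < 7. The simplices of K, each written with vertices in increasing order, are:

  0-simplices (8): [0], [1], [2], [3], [4], [5], [6], [7]
  1-simplices (24): (24 of them)
  2-simplices (16): [0,1,3], [0,1,4], [0,3,7], [0,4,5], [0,5,6], [0,6,7], [1,2,4], [1,2,7], [1,3,6], [1,5,6], [1,5,7], [2,4,6], [2,6,7], [3,4,5], [3,4,6], [3,5,7]

so the chain groups are C_0 ≅ Z^8, C_1 ≅ Z^24, C_2 ≅ Z^16.

∂_1: C_1 → C_0 is given by ∂[p,q] = [q] − [p]. For instance
  ∂[3,5] = [5] − [3].
This gives a 8×24 integer matrix of rank 7; reducing to Smith normal form yields diagonal entries (1,1,1,1,1,1,1).

Boundary ∂_2: C_2 → C_1 sends each 2-simplex [p,q,r] to [q,r] − [p,r] + [p,q]. For instance
  ∂[3,5,7] = [5,7] − [3,7] + [3,5],
  ∂[1,3,6] = [3,6] − [1,6] + [1,3].
As a 24×16 matrix over Z this has rank 15, with invariant factors (1,1,1,1,1,1,1,1,1,1,1,1,1,1,1).

Reading off H_k = ker ∂_k / im ∂_{k+1}:

  H_1: rank ker ∂_1 − rank ∂_2 = (24 − 7) − 15 = 2, and the invariant factors of ∂_2 are all 1, so H_1 = Z^2.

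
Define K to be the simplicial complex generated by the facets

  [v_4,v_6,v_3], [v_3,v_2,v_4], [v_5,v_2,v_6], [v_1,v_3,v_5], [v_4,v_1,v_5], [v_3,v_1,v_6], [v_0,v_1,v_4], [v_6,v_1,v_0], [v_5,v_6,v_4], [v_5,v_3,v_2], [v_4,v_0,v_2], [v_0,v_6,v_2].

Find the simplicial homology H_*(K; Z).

H_0 ≅ Z,  H_1 ≅ Z/2,  H_2 = 0.

Order the vertices as v_0 < v_1 < v_2 < v_3 < v_4 < v_5 < v_6. Listing each simplex with vertices in this order, K has dimension 2 with simplices:

  0-simplices (7): [v_0], [v_1], [v_2], [v_3], [v_4], [v_5], [v_6]
  1-simplices (18): (18 of them)
  2-simplices (12): (12 of them)

so the chain groups are C_0 ≅ Z^7, C_1 ≅ Z^18, C_2 ≅ Z^12.

Boundary ∂_1: C_1 → C_0 is given by ∂[p,q] = [q] − [p]. For instance
  ∂[v_3,v_6] = [v_6] − [v_3].
The 7×18 boundary matrix has rank 6 and Smith normal form diag(1,1,1,1,1,1).

The boundary map ∂_2: C_2 → C_1 acts by ∂[p,q,r] = [q,r] − [p,r] + [p,q]. For instance
  ∂[v_0,v_1,v_4] = [v_1,v_4] − [v_0,v_4] + [v_0,v_1],
  ∂[v_3,v_4,v_6] = [v_4,v_6] − [v_3,v_6] + [v_3,v_4].
The 18×12 boundary matrix has rank 12 and Smith normal form diag(1,1,1,1,1,1,1,1,1,1,1,2).

Computing H_k = (kernel of ∂_k) / (image of ∂_{k+1}):

  H_0: rank C_0 − rank ∂_1 = 7 − 6 = 1, and the invariant factors of ∂_1 are all 1, so H_0 = Z.
  H_1: rank ker ∂_1 − rank ∂_2 = (18 − 6) − 12 = 0, and ∂_2 has invariant factor 2 > 1, so H_1 = Z/2.
  H_2: rank ker ∂_2 − rank ∂_3 = (12 − 12) − 0 = 0, and there is no ∂_3, so H_2 = 0.

As a check, the Euler characteristic is 7 − 18 + 12 = 1, which agrees with 1 − 0 + 0 = 1.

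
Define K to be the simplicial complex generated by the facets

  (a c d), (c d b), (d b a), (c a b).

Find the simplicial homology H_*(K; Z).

K has 4 vertices, 6 edges, 4 triangles.
rank ∂_0 = 0, rank ∂_1 = 3 ⇒ b_0 = 4 − 0 − 3 = 1; all invariant factors of ∂_1 are 1 so no torsion. So H_0 ≅ Z.
rank ∂_1 = 3, rank ∂_2 = 3 ⇒ b_1 = 6 − 3 − 3 = 0; all invariant factors of ∂_2 are 1 so no torsion. So H_1 ≅ 0.
rank ∂_2 = 3, rank ∂_3 = 0 ⇒ b_2 = 4 − 3 − 0 = 1. So H_2 ≅ Z.

H_0 = Z,  H_1 = 0,  H_2 = Z.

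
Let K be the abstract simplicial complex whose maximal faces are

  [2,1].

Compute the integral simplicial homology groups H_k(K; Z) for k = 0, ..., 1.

H_0 = Z,  H_1 = 0.

Take the total order 1 < 2 on the vertex set. Then K (dimension 1) consists of the simplices:

  0-simplices (2): [1], [2]
  1-simplices (1): [1,2]

so the chain groups are C_0 ≅ Z^2, C_1 ≅ Z^1.

The boundary map ∂_1: C_1 → C_0 maps an edge to its endpoints' difference, ∂[p,q] = q − p.
As a 2×1 matrix over Z this has rank 1, with invariant factors (1).

From H_k ≅ ker(∂_k) / im(∂_{k+1}) we obtain:

  H_0: rank C_0 − rank ∂_1 = 2 − 1 = 1, and the invariant factors of ∂_1 are all 1, so H_0 = Z.
  H_1: rank ker ∂_1 − rank ∂_2 = (1 − 1) − 0 = 0, and there is no ∂_2, so H_1 = 0.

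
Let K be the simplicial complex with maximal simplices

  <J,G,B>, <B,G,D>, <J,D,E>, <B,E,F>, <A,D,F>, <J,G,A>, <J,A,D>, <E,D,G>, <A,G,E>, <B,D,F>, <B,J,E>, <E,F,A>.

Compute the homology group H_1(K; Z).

H_1 = Z/2Z.

Order the vertices as A < B < D < E < F < G < J. Listing each simplex with vertices in this order, K has dimension 2 with simplices:

  0-simplices (7): A, B, D, E, F, G, J
  1-simplices (18): AD, AE, AF, AG, AJ, BD, BE, BF, BG, BJ, DE, DF, DG, DJ, EF, EG, EJ, GJ
  2-simplices (12): ADF, ADJ, AEF, AEG, AGJ, BDF, BDG, BEF, BEJ, BGJ, DEG, DEJ

so the chain groups are C_0 ≅ Z^7, C_1 ≅ Z^18, C_2 ≅ Z^12.

∂_1: C_1 → C_0 maps an edge to its endpoints' difference, ∂[p,q] = q − p. For instance
  ∂DJ = J − D.
The 7×18 boundary matrix has rank 6 and Smith normal form diag(1,1,1,1,1,1).

∂_2: C_2 → C_1 maps a triangle to the signed sum of its edges. For instance
  ∂BEF = EF − BF + BE,
  ∂AGJ = GJ − AJ + AG.
The 18×12 boundary matrix has rank 12 and Smith normal form diag(1,1,1,1,1,1,1,1,1,1,1,2).

Reading off H_k = ker ∂_k / im ∂_{k+1}:

  H_1: rank ker ∂_1 − rank ∂_2 = (18 − 6) − 12 = 0, and ∂_2 has invariant factor 2 > 1, so H_1 ≅ Z/2Z.

(K is a triangulation of the real projective plane RP^2.)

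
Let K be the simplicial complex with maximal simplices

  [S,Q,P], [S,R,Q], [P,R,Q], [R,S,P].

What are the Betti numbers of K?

b_0 = 1, b_1 = 0, b_2 = 1.

We work with the vertex ordering P < Q < R < S. The simplices of K, each written with vertices in increasing order, are:

  0-simplices (4): P, Q, R, S
  1-simplices (6): PQ, PR, PS, QR, QS, RS
  2-simplices (4): PQR, PQS, PRS, QRS

giving chain groups C_0 ≅ Z^4, C_1 ≅ Z^6, C_2 ≅ Z^4.

Boundary ∂_1: C_1 → C_0 sends each edge [p,q] (with p < q) to q − p.
The 4×6 boundary matrix has rank 3 and Smith normal form diag(1,1,1).

Boundary ∂_2: C_2 → C_1 maps a triangle to the signed sum of its edges. For instance
  ∂PQS = QS − PS + PQ,
  ∂PQR = QR − PR + PQ.
As a 6×4 matrix over Z this has rank 3, with invariant factors (1,1,1).

Reading off H_k = ker ∂_k / im ∂_{k+1}:

  H_0: rank C_0 − rank ∂_1 = 4 − 3 = 1, and the invariant factors of ∂_1 are all 1, so H_0 = Z.
  H_1: rank ker ∂_1 − rank ∂_2 = (6 − 3) − 3 = 0, and the invariant factors of ∂_2 are all 1, so H_1 = 0.
  H_2: rank ker ∂_2 − rank ∂_3 = (4 − 3) − 0 = 1, and there is no ∂_3, so H_2 = Z.

Hence the Betti numbers are b_0 = 1, b_1 = 0, b_2 = 1.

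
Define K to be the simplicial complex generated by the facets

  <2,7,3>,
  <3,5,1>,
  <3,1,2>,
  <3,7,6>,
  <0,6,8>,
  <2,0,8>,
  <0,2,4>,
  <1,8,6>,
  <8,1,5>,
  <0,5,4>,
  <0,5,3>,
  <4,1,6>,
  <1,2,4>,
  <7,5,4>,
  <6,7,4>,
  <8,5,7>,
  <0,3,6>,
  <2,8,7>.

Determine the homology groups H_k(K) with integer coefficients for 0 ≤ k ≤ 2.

H_0 = Z,  H_1 = Z^2,  H_2 = Z.

We work with the vertex ordering 0 < 1 < 2 < 3 < 4 < 5 < 6 < 7 < 8. The simplices of K, each written with vertices in increasing order, are:

  0-simplices (9): [0], [1], [2], [3], [4], [5], [6], [7], [8]
  1-simplices (27): (27 of them)
  2-simplices (18): [0,2,4], [0,2,8], [0,3,5], [0,3,6], [0,4,5], [0,6,8], [1,2,3], [1,2,4], [1,3,5], [1,4,6], [1,5,8], [1,6,8], [2,3,7], [2,7,8], [3,6,7], [4,5,7], [4,6,7], [5,7,8]

Hence C_0 ≅ Z^9, C_1 ≅ Z^27, C_2 ≅ Z^18.

∂_1: C_1 → C_0 sends each edge [p,q] (with p < q) to q − p. For instance
  ∂[0,6] = [6] − [0].
The 9×27 boundary matrix has rank 8 and Smith normal form diag(1,1,1,1,1,1,1,1).

Boundary ∂_2: C_2 → C_1 maps a triangle to the signed sum of its edges. For instance
  ∂[0,6,8] = [6,8] − [0,8] + [0,6],
  ∂[2,7,8] = [7,8] − [2,8] + [2,7].
The resulting 27×18 matrix has rank 17, and its Smith normal form has invariant factors (1,1,1,1,1,1,1,1,1,1,1,1,1,1,1,1,1).

From H_k ≅ ker(∂_k) / im(∂_{k+1}) we obtain:

  H_0: rank C_0 − rank ∂_1 = 9 − 8 = 1, and the invariant factors of ∂_1 are all 1, so H_0 ≅ Z.
  H_1: rank ker ∂_1 − rank ∂_2 = (27 − 8) − 17 = 2, and the invariant factors of ∂_2 are all 1, so H_1 ≅ Z^2.
  H_2: rank ker ∂_2 − rank ∂_3 = (18 − 17) − 0 = 1, and there is no ∂_3, so H_2 ≅ Z.

As a check, the Euler characteristic is 9 − 27 + 18 = 0, which agrees with 1 − 2 + 1 = 0.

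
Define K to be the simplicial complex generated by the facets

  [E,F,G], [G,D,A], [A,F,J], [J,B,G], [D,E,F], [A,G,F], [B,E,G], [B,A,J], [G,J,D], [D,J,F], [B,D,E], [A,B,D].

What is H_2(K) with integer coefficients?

Order the vertices as A < B < D < E < F < G < J. Listing each simplex with vertices in this order, K has dimension 2 with simplices:

  0-simplices (7): A, B, D, E, F, G, J
  1-simplices (18): AB, AD, AF, AG, AJ, BD, BE, BG, BJ, DE, DF, DG, DJ, EF, EG, FG, FJ, GJ
  2-simplices (12): ABD, ABJ, ADG, AFG, AFJ, BDE, BEG, BGJ, DEF, DFJ, DGJ, EFG

so the chain groups are C_0 ≅ Z^7, C_1 ≅ Z^18, C_2 ≅ Z^12.

Boundary ∂_1: C_1 → C_0 sends each edge [p,q] (with p < q) to q − p. For instance
  ∂AJ = J − A.
The resulting 7×18 matrix has rank 6, and its Smith normal form has invariant factors (1,1,1,1,1,1).

The boundary map ∂_2: C_2 → C_1 maps a triangle to the signed sum of its edges. For instance
  ∂DFJ = FJ − DJ + DF,
  ∂EFG = FG − EG + EF.
The resulting 18×12 matrix has rank 12, and its Smith normal form has invariant factors (1,1,1,1,1,1,1,1,1,1,1,2).

Computing H_k = (kernel of ∂_k) / (image of ∂_{k+1}):

  H_2: rank ker ∂_2 − rank ∂_3 = (12 − 12) − 0 = 0, and there is no ∂_3, so H_2 = 0.

H_2 ≅ 0.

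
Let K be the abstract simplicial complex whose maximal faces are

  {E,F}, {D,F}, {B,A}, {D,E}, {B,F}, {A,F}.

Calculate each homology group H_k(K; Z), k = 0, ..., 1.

Fix the vertex order A < B < D < E < F and write every simplex with vertices in increasing order. Then dim K = 1 and the simplices of K are:

  0-simplices (5): A, B, D, E, F
  1-simplices (6): AB, AF, BF, DE, DF, EF

Hence C_0 ≅ Z^5, C_1 ≅ Z^6.

∂_1: C_1 → C_0 sends each edge [p,q] (with p < q) to q − p.
The 5×6 boundary matrix has rank 4 and Smith normal form diag(1,1,1,1).

Reading off H_k = ker ∂_k / im ∂_{k+1}:

  H_0: rank C_0 − rank ∂_1 = 5 − 4 = 1, and the invariant factors of ∂_1 are all 1, so H_0 ≅ Z.
  H_1: rank ker ∂_1 − rank ∂_2 = (6 − 4) − 0 = 2, and there is no ∂_2, so H_1 ≅ Z^2.

As a check, the Euler characteristic is 5 − 6 = -1, which agrees with 1 − 2 = -1.
(K is a triangulation of a wedge of 2 circles.)

H_0 ≅ Z,  H_1 ≅ Z^2.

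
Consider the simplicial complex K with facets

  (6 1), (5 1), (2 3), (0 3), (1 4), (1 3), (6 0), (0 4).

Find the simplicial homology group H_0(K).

K has 7 vertices, 8 edges.
rank ∂_0 = 0, rank ∂_1 = 6 ⇒ b_0 = 7 − 0 − 6 = 1; all invariant factors of ∂_1 are 1 so no torsion. So H_0 ≅ Z.

H_0 ≅ Z.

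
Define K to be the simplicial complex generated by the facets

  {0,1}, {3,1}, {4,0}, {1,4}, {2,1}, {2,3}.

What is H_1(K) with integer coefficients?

H_1 = Z^2.

We work with the vertex ordering 0 < 1 < 2 < 3 < 4. The simplices of K, each written with vertices in increasing order, are:

  0-simplices (5): [0], [1], [2], [3], [4]
  1-simplices (6): [0,1], [0,4], [1,2], [1,3], [1,4], [2,3]

so the chain groups are C_0 ≅ Z^5, C_1 ≅ Z^6.

Boundary ∂_1: C_1 → C_0 maps an edge to its endpoints' difference, ∂[p,q] = q − p. For instance
  ∂[1,2] = [2] − [1].
As a 5×6 matrix over Z this has rank 4, with invariant factors (1,1,1,1).

Now H_k = ker ∂_k / im ∂_{k+1}, so:

  H_1: rank ker ∂_1 − rank ∂_2 = (6 − 4) − 0 = 2, and there is no ∂_2, so H_1 = Z^2.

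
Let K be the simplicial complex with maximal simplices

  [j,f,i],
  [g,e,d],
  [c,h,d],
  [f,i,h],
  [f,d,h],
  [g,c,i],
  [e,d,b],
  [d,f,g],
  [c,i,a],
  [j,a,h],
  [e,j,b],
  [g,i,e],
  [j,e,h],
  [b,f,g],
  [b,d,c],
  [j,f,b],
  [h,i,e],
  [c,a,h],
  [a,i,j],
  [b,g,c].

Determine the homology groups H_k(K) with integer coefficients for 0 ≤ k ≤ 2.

H_0 = Z,  H_1 = Z ⊕ Z/2Z,  H_2 = 0.

Fix the vertex order a < b < c < d < e < f < g < h < i < j and write every simplex with vertices in increasing order. Then dim K = 2 and the simplices of K are:

  0-simplices (10): a, b, c, d, e, f, g, h, i, j
  1-simplices (30): ac, ah, ai, aj, bc, bd, be, bf, bg, bj, cd, cg, ch, ci, de, df, dg, dh, eg, eh, ei, ej, fg, fh, fi, fj, gi, hi, hj, ij
  2-simplices (20): ach, aci, ahj, aij, bcd, bcg, bde, bej, bfg, bfj, cdh, cgi, deg, dfg, dfh, egi, ehi, ehj, fhi, fij

Hence C_0 ≅ Z^10, C_1 ≅ Z^30, C_2 ≅ Z^20.

Boundary ∂_1: C_1 → C_0 is given by ∂[p,q] = [q] − [p]. For instance
  ∂dg = g − d.
The resulting 10×30 matrix has rank 9, and its Smith normal form has invariant factors (1,1,1,1,1,1,1,1,1).

Boundary ∂_2: C_2 → C_1 sends each 2-simplex [p,q,r] to [q,r] − [p,r] + [p,q]. For instance
  ∂deg = eg − dg + de,
  ∂ahj = hj − aj + ah.
This gives a 30×20 integer matrix of rank 20; reducing to Smith normal form yields diagonal entries (1,1,1,1,1,1,1,1,1,1,1,1,1,1,1,1,1,1,1,2).

Reading off H_k = ker ∂_k / im ∂_{k+1}:

  H_0: rank C_0 − rank ∂_1 = 10 − 9 = 1, and the invariant factors of ∂_1 are all 1, so H_0 = Z.
  H_1: rank ker ∂_1 − rank ∂_2 = (30 − 9) − 20 = 1, and ∂_2 has invariant factor 2 > 1, so H_1 = Z ⊕ Z/2Z.
  H_2: rank ker ∂_2 − rank ∂_3 = (20 − 20) − 0 = 0, and there is no ∂_3, so H_2 = 0.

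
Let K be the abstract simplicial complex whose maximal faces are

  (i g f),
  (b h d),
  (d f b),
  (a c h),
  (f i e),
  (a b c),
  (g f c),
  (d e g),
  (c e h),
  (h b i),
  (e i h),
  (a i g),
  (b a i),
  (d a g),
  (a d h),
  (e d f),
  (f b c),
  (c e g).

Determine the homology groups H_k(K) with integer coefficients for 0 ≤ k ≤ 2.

H_0 ≅ Z,  H_1 ≅ Z ⊕ Z/2,  H_2 = 0.

Fix the vertex order a < b < c < d < e < f < g < h < i and write every simplex with vertices in increasing order. Then dim K = 2 and the simplices of K are:

  0-simplices (9): a, b, c, d, e, f, g, h, i
  1-simplices (27): ab, ac, ad, ag, ah, ai, bc, bd, bf, bh, bi, ce, cf, cg, ch, de, df, dg, dh, ef, eg, eh, ei, fg, fi, gi, hi
  2-simplices (18): abc, abi, ach, adg, adh, agi, bcf, bdf, bdh, bhi, ceg, ceh, cfg, def, deg, efi, ehi, fgi

giving chain groups C_0 ≅ Z^9, C_1 ≅ Z^27, C_2 ≅ Z^18.

The boundary map ∂_1: C_1 → C_0 maps an edge to its endpoints' difference, ∂[p,q] = q − p. For instance
  ∂bf = f − b.
The 9×27 boundary matrix has rank 8 and Smith normal form diag(1,1,1,1,1,1,1,1).

Boundary ∂_2: C_2 → C_1 maps a triangle to the signed sum of its edges. For instance
  ∂ach = ch − ah + ac,
  ∂adg = dg − ag + ad.
The resulting 27×18 matrix has rank 18, and its Smith normal form has invariant factors (1,1,1,1,1,1,1,1,1,1,1,1,1,1,1,1,1,2).

Reading off H_k = ker ∂_k / im ∂_{k+1}:

  H_0: rank C_0 − rank ∂_1 = 9 − 8 = 1, and the invariant factors of ∂_1 are all 1, so H_0 = Z.
  H_1: rank ker ∂_1 − rank ∂_2 = (27 − 8) − 18 = 1, and ∂_2 has invariant factor 2 > 1, so H_1 = Z ⊕ Z/2.
  H_2: rank ker ∂_2 − rank ∂_3 = (18 − 18) − 0 = 0, and there is no ∂_3, so H_2 = 0.

As a check, the Euler characteristic is 9 − 27 + 18 = 0, which agrees with 1 − 1 + 0 = 0.
(K is a triangulation of the Klein bottle.)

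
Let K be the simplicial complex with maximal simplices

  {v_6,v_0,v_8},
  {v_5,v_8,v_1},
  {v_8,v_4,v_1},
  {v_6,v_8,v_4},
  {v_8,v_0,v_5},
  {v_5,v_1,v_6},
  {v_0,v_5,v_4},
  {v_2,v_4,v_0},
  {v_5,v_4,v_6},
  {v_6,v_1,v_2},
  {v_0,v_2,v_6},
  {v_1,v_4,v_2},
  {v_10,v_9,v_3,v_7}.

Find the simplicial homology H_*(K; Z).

H_0 ≅ Z^2,  H_1 ≅ Z/2,  H_2 = 0,  H_3 = 0.

Fix the vertex order v_0 < v_1 < v_2 < v_3 < v_4 < v_5 < v_6 < v_7 < v_8 < v_9 < v_10 and write every simplex with vertices in increasing order. Then dim K = 3 and the simplices of K are:

  0-simplices (11): [v_0], [v_1], [v_2], [v_3], [v_4], [v_5], [v_6], [v_7], [v_8], [v_9], [v_10]
  1-simplices (24): (24 of them)
  2-simplices (16): (16 of them)
  3-simplices (1): [v_3,v_7,v_9,v_10]

Hence C_0 ≅ Z^11, C_1 ≅ Z^24, C_2 ≅ Z^16, C_3 ≅ Z^1.

∂_1: C_1 → C_0 maps an edge to its endpoints' difference, ∂[p,q] = q − p.
As a 11×24 matrix over Z this has rank 9, with invariant factors (1,1,1,1,1,1,1,1,1).

∂_2: C_2 → C_1 maps a triangle to the signed sum of its edges. For instance
  ∂[v_3,v_7,v_9] = [v_7,v_9] − [v_3,v_9] + [v_3,v_7],
  ∂[v_1,v_4,v_8] = [v_4,v_8] − [v_1,v_8] + [v_1,v_4].
This gives a 24×16 integer matrix of rank 15; reducing to Smith normal form yields diagonal entries (1,1,1,1,1,1,1,1,1,1,1,1,1,1,2).

Boundary ∂_3: C_3 → C_2 sends each 3-simplex σ to the alternating sum Σ_i (−1)^i (σ with its i-th vertex removed). For instance
  ∂[v_3,v_7,v_9,v_10] = [v_7,v_9,v_10] − [v_3,v_9,v_10] + [v_3,v_7,v_10] − [v_3,v_7,v_9].
This gives a 16×1 integer matrix of rank 1; reducing to Smith normal form yields diagonal entries (1).

From H_k ≅ ker(∂_k) / im(∂_{k+1}) we obtain:

  H_0: rank C_0 − rank ∂_1 = 11 − 9 = 2, and the invariant factors of ∂_1 are all 1, so H_0 = Z^2.
  H_1: rank ker ∂_1 − rank ∂_2 = (24 − 9) − 15 = 0, and ∂_2 has invariant factor 2 > 1, so H_1 = Z/2.
  H_2: rank ker ∂_2 − rank ∂_3 = (16 − 15) − 1 = 0, and the invariant factors of ∂_3 are all 1, so H_2 = 0.
  H_3: rank ker ∂_3 − rank ∂_4 = (1 − 1) − 0 = 0, and there is no ∂_4, so H_3 = 0.

As a check, the Euler characteristic is 11 − 24 + 16 − 1 = 2, which agrees with 2 − 0 + 0 − 0 = 2.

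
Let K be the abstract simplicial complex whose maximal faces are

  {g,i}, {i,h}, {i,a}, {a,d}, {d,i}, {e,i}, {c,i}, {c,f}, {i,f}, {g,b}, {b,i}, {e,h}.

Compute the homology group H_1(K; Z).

Take the total order a < b < c < d < e < f < g < h < i on the vertex set. Then K (dimension 1) consists of the simplices:

  0-simplices (9): a, b, c, d, e, f, g, h, i
  1-simplices (12): ad, ai, bg, bi, cf, ci, di, eh, ei, fi, gi, hi

giving chain groups C_0 ≅ Z^9, C_1 ≅ Z^12.

∂_1: C_1 → C_0 is given by ∂[p,q] = [q] − [p]. For instance
  ∂ad = d − a.
The resulting 9×12 matrix has rank 8, and its Smith normal form has invariant factors (1,1,1,1,1,1,1,1).

Computing H_k = (kernel of ∂_k) / (image of ∂_{k+1}):

  H_1: rank ker ∂_1 − rank ∂_2 = (12 − 8) − 0 = 4, and there is no ∂_2, so H_1 = Z^4.

H_1 = Z^4.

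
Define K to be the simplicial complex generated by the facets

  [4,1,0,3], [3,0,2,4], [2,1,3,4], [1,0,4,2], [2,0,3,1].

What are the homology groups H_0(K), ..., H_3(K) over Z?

Take the total order 0 < 1 < 2 < 3 < 4 on the vertex set. Then K (dimension 3) consists of the simplices:

  0-simplices (5): [0], [1], [2], [3], [4]
  1-simplices (10): [0,1], [0,2], [0,3], [0,4], [1,2], [1,3], [1,4], [2,3], [2,4], [3,4]
  2-simplices (10): [0,1,2], [0,1,3], [0,1,4], [0,2,3], [0,2,4], [0,3,4], [1,2,3], [1,2,4], [1,3,4], [2,3,4]
  3-simplices (5): [0,1,2,3], [0,1,2,4], [0,1,3,4], [0,2,3,4], [1,2,3,4]

so the chain groups are C_0 ≅ Z^5, C_1 ≅ Z^10, C_2 ≅ Z^10, C_3 ≅ Z^5.

The boundary map ∂_1: C_1 → C_0 is given by ∂[p,q] = [q] − [p].
The 5×10 boundary matrix has rank 4 and Smith normal form diag(1,1,1,1).

Boundary ∂_2: C_2 → C_1 sends each 2-simplex [p,q,r] to [q,r] − [p,r] + [p,q]. For instance
  ∂[0,3,4] = [3,4] − [0,4] + [0,3],
  ∂[1,2,3] = [2,3] − [1,3] + [1,2].
As a 10×10 matrix over Z this has rank 6, with invariant factors (1,1,1,1,1,1).

Boundary ∂_3: C_3 → C_2 sends each 3-simplex σ to the alternating sum Σ_i (−1)^i (σ with its i-th vertex removed). For instance
  ∂[1,2,3,4] = [2,3,4] − [1,3,4] + [1,2,4] − [1,2,3],
  ∂[0,1,2,3] = [1,2,3] − [0,2,3] + [0,1,3] − [0,1,2].
This gives a 10×5 integer matrix of rank 4; reducing to Smith normal form yields diagonal entries (1,1,1,1).

Computing H_k = (kernel of ∂_k) / (image of ∂_{k+1}):

  H_0: rank C_0 − rank ∂_1 = 5 − 4 = 1, and the invariant factors of ∂_1 are all 1, so H_0 = Z.
  H_1: rank ker ∂_1 − rank ∂_2 = (10 − 4) − 6 = 0, and the invariant factors of ∂_2 are all 1, so H_1 = 0.
  H_2: rank ker ∂_2 − rank ∂_3 = (10 − 6) − 4 = 0, and the invariant factors of ∂_3 are all 1, so H_2 = 0.
  H_3: rank ker ∂_3 − rank ∂_4 = (5 − 4) − 0 = 1, and there is no ∂_4, so H_3 = Z.

As a check, the Euler characteristic is 5 − 10 + 10 − 5 = 0, which agrees with 1 − 0 + 0 − 1 = 0.
(K is a triangulation of the 3-sphere S^3.)

H_0 ≅ Z,  H_1 = 0,  H_2 = 0,  H_3 ≅ Z.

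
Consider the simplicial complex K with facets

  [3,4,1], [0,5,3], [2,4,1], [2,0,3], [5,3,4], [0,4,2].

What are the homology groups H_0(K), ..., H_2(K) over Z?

We work with the vertex ordering 0 < 1 < 2 < 3 < 4 < 5. The simplices of K, each written with vertices in increasing order, are:

  0-simplices (6): [0], [1], [2], [3], [4], [5]
  1-simplices (12): [0,2], [0,3], [0,4], [0,5], [1,2], [1,3], [1,4], [2,3], [2,4], [3,4], [3,5], [4,5]
  2-simplices (6): [0,2,3], [0,2,4], [0,3,5], [1,2,4], [1,3,4], [3,4,5]

Hence C_0 ≅ Z^6, C_1 ≅ Z^12, C_2 ≅ Z^6.

∂_1: C_1 → C_0 maps an edge to its endpoints' difference, ∂[p,q] = q − p. For instance
  ∂[4,5] = [5] − [4].
The 6×12 boundary matrix has rank 5 and Smith normal form diag(1,1,1,1,1).

The boundary map ∂_2: C_2 → C_1 sends each 2-simplex [p,q,r] to [q,r] − [p,r] + [p,q]. For instance
  ∂[1,3,4] = [3,4] − [1,4] + [1,3],
  ∂[3,4,5] = [4,5] − [3,5] + [3,4].
The resulting 12×6 matrix has rank 6, and its Smith normal form has invariant factors (1,1,1,1,1,1).

From H_k ≅ ker(∂_k) / im(∂_{k+1}) we obtain:

  H_0: rank C_0 − rank ∂_1 = 6 − 5 = 1, and the invariant factors of ∂_1 are all 1, so H_0 = Z.
  H_1: rank ker ∂_1 − rank ∂_2 = (12 − 5) − 6 = 1, and the invariant factors of ∂_2 are all 1, so H_1 = Z.
  H_2: rank ker ∂_2 − rank ∂_3 = (6 − 6) − 0 = 0, and there is no ∂_3, so H_2 = 0.

As a check, the Euler characteristic is 6 − 12 + 6 = 0, which agrees with 1 − 1 + 0 = 0.

H_0 ≅ Z,  H_1 ≅ Z,  H_2 = 0.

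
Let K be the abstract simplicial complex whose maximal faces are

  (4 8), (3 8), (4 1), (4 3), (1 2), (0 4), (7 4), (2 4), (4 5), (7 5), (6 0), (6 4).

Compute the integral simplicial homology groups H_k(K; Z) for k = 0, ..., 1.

We work with the vertex ordering 0 < 1 < 2 < 3 < 4 < 5 < 6 < 7 < 8. The simplices of K, each written with vertices in increasing order, are:

  0-simplices (9): [0], [1], [2], [3], [4], [5], [6], [7], [8]
  1-simplices (12): [0,4], [0,6], [1,2], [1,4], [2,4], [3,4], [3,8], [4,5], [4,6], [4,7], [4,8], [5,7]

so the chain groups are C_0 ≅ Z^9, C_1 ≅ Z^12.

The boundary map ∂_1: C_1 → C_0 maps an edge to its endpoints' difference, ∂[p,q] = q − p. For instance
  ∂[4,7] = [7] − [4].
The 9×12 boundary matrix has rank 8 and Smith normal form diag(1,1,1,1,1,1,1,1).

Reading off H_k = ker ∂_k / im ∂_{k+1}:

  H_0: rank C_0 − rank ∂_1 = 9 − 8 = 1, and the invariant factors of ∂_1 are all 1, so H_0 = Z.
  H_1: rank ker ∂_1 − rank ∂_2 = (12 − 8) − 0 = 4, and there is no ∂_2, so H_1 = Z^4.

(K is a triangulation of a wedge of 4 circles.)

H_0 = Z,  H_1 = Z^4.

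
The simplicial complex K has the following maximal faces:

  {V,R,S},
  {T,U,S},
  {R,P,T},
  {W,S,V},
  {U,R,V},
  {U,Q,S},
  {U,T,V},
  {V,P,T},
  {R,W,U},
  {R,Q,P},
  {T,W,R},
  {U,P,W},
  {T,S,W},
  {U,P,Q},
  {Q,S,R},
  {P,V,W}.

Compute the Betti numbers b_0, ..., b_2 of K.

b_0 = 1, b_1 = 2, b_2 = 1.

Take the total order P < Q < R < S < T < U < V < W on the vertex set. Then K (dimension 2) consists of the simplices:

  0-simplices (8): P, Q, R, S, T, U, V, W
  1-simplices (24): PQ, PR, PT, PU, PV, PW, QR, QS, QU, RS, RT, RU, RV, RW, ST, SU, SV, SW, TU, TV, TW, UV, UW, VW
  2-simplices (16): PQR, PQU, PRT, PTV, PUW, PVW, QRS, QSU, RSV, RTW, RUV, RUW, STU, STW, SVW, TUV

Hence C_0 ≅ Z^8, C_1 ≅ Z^24, C_2 ≅ Z^16.

The boundary map ∂_1: C_1 → C_0 sends each edge [p,q] (with p < q) to q − p. For instance
  ∂VW = W − V.
This gives a 8×24 integer matrix of rank 7; reducing to Smith normal form yields diagonal entries (1,1,1,1,1,1,1).

The boundary map ∂_2: C_2 → C_1 maps a triangle to the signed sum of its edges. For instance
  ∂RUW = UW − RW + RU,
  ∂QSU = SU − QU + QS.
The resulting 24×16 matrix has rank 15, and its Smith normal form has invariant factors (1,1,1,1,1,1,1,1,1,1,1,1,1,1,1).

Reading off H_k = ker ∂_k / im ∂_{k+1}:

  H_0: rank C_0 − rank ∂_1 = 8 − 7 = 1, and the invariant factors of ∂_1 are all 1, so H_0 = Z.
  H_1: rank ker ∂_1 − rank ∂_2 = (24 − 7) − 15 = 2, and the invariant factors of ∂_2 are all 1, so H_1 = Z^2.
  H_2: rank ker ∂_2 − rank ∂_3 = (16 − 15) − 0 = 1, and there is no ∂_3, so H_2 = Z.

As a check, the Euler characteristic is 8 − 24 + 16 = 0, which agrees with 1 − 2 + 1 = 0.

Hence the Betti numbers are b_0 = 1, b_1 = 2, b_2 = 1.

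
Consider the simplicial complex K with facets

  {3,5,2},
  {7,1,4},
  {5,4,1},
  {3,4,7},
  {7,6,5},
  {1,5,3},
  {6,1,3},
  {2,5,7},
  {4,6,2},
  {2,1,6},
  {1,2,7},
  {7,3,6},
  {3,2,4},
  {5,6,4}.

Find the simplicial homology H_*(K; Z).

H_0 ≅ Z,  H_1 ≅ Z^2,  H_2 ≅ Z.

Take the total order 1 < 2 < 3 < 4 < 5 < 6 < 7 on the vertex set. Then K (dimension 2) consists of the simplices:

  0-simplices (7): [1], [2], [3], [4], [5], [6], [7]
  1-simplices (21): [1,2], [1,3], [1,4], [1,5], [1,6], [1,7], [2,3], [2,4], [2,5], [2,6], [2,7], [3,4], [3,5], [3,6], [3,7], [4,5], [4,6], [4,7], [5,6], [5,7], [6,7]
  2-simplices (14): [1,2,6], [1,2,7], [1,3,5], [1,3,6], [1,4,5], [1,4,7], [2,3,4], [2,3,5], [2,4,6], [2,5,7], [3,4,7], [3,6,7], [4,5,6], [5,6,7]

Hence C_0 ≅ Z^7, C_1 ≅ Z^21, C_2 ≅ Z^14.

Boundary ∂_1: C_1 → C_0 sends each edge [p,q] (with p < q) to q − p.
The 7×21 boundary matrix has rank 6 and Smith normal form diag(1,1,1,1,1,1).

∂_2: C_2 → C_1 acts by ∂[p,q,r] = [q,r] − [p,r] + [p,q]. For instance
  ∂[3,4,7] = [4,7] − [3,7] + [3,4],
  ∂[2,3,4] = [3,4] − [2,4] + [2,3].
This gives a 21×14 integer matrix of rank 13; reducing to Smith normal form yields diagonal entries (1,1,1,1,1,1,1,1,1,1,1,1,1).

Computing H_k = (kernel of ∂_k) / (image of ∂_{k+1}):

  H_0: rank C_0 − rank ∂_1 = 7 − 6 = 1, and the invariant factors of ∂_1 are all 1, so H_0 = Z.
  H_1: rank ker ∂_1 − rank ∂_2 = (21 − 6) − 13 = 2, and the invariant factors of ∂_2 are all 1, so H_1 = Z^2.
  H_2: rank ker ∂_2 − rank ∂_3 = (14 − 13) − 0 = 1, and there is no ∂_3, so H_2 = Z.

As a check, the Euler characteristic is 7 − 21 + 14 = 0, which agrees with 1 − 2 + 1 = 0.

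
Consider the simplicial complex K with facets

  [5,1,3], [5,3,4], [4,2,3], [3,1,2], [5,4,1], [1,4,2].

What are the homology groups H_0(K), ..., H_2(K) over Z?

H_0 = Z,  H_1 = 0,  H_2 = Z.

We work with the vertex ordering 1 < 2 < 3 < 4 < 5. The simplices of K, each written with vertices in increasing order, are:

  0-simplices (5): [1], [2], [3], [4], [5]
  1-simplices (9): [1,2], [1,3], [1,4], [1,5], [2,3], [2,4], [3,4], [3,5], [4,5]
  2-simplices (6): [1,2,3], [1,2,4], [1,3,5], [1,4,5], [2,3,4], [3,4,5]

Hence C_0 ≅ Z^5, C_1 ≅ Z^9, C_2 ≅ Z^6.

Boundary ∂_1: C_1 → C_0 sends each edge [p,q] (with p < q) to q − p. For instance
  ∂[1,3] = [3] − [1].
The 5×9 boundary matrix has rank 4 and Smith normal form diag(1,1,1,1).

The boundary map ∂_2: C_2 → C_1 maps a triangle to the signed sum of its edges. For instance
  ∂[1,2,4] = [2,4] − [1,4] + [1,2],
  ∂[1,2,3] = [2,3] − [1,3] + [1,2].
The resulting 9×6 matrix has rank 5, and its Smith normal form has invariant factors (1,1,1,1,1).

Now H_k = ker ∂_k / im ∂_{k+1}, so:

  H_0: rank C_0 − rank ∂_1 = 5 − 4 = 1, and the invariant factors of ∂_1 are all 1, so H_0 = Z.
  H_1: rank ker ∂_1 − rank ∂_2 = (9 − 4) − 5 = 0, and the invariant factors of ∂_2 are all 1, so H_1 = 0.
  H_2: rank ker ∂_2 − rank ∂_3 = (6 − 5) − 0 = 1, and there is no ∂_3, so H_2 = Z.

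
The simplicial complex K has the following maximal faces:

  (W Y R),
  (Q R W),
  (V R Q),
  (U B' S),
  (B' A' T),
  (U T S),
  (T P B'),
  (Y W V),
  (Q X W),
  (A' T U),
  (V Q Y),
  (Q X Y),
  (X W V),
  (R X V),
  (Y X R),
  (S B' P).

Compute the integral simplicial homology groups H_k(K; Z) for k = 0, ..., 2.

H_0 ≅ Z^2,  H_1 ≅ Z ⊕ Z_2,  H_2 = 0.

Take the total order P < Q < R < S < T < U < V < W < X < Y < A' < B' on the vertex set. Then K (dimension 2) consists of the simplices:

  0-simplices (12): [P], [Q], [R], [S], [T], [U], [V], [W], [X], [Y], [A'], [B']
  1-simplices (27): (27 of them)
  2-simplices (16): [P,S,B'], [P,T,B'], [Q,R,V], [Q,R,W], [Q,V,Y], [Q,W,X], [Q,X,Y], [R,V,X], [R,W,Y], [R,X,Y], [S,T,U], [S,U,B'], [T,U,A'], [T,A',B'], [V,W,X], [V,W,Y]

giving chain groups C_0 ≅ Z^12, C_1 ≅ Z^27, C_2 ≅ Z^16.

∂_1: C_1 → C_0 maps an edge to its endpoints' difference, ∂[p,q] = q − p. For instance
  ∂[Q,V] = [V] − [Q].
The 12×27 boundary matrix has rank 10 and Smith normal form diag(1,1,1,1,1,1,1,1,1,1).

∂_2: C_2 → C_1 maps a triangle to the signed sum of its edges. For instance
  ∂[R,X,Y] = [X,Y] − [R,Y] + [R,X],
  ∂[Q,W,X] = [W,X] − [Q,X] + [Q,W].
This gives a 27×16 integer matrix of rank 16; reducing to Smith normal form yields diagonal entries (1,1,1,1,1,1,1,1,1,1,1,1,1,1,1,2).

Now H_k = ker ∂_k / im ∂_{k+1}, so:

  H_0: rank C_0 − rank ∂_1 = 12 − 10 = 2, and the invariant factors of ∂_1 are all 1, so H_0 = Z^2.
  H_1: rank ker ∂_1 − rank ∂_2 = (27 − 10) − 16 = 1, and ∂_2 has invariant factor 2 > 1, so H_1 = Z ⊕ Z_2.
  H_2: rank ker ∂_2 − rank ∂_3 = (16 − 16) − 0 = 0, and there is no ∂_3, so H_2 = 0.

(K is a triangulation of the disjoint union of the cylinder S^1 x I and the real projective plane RP^2.)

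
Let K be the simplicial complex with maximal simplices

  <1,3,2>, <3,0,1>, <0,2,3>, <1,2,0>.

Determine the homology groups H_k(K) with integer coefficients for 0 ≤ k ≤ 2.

We work with the vertex ordering 0 < 1 < 2 < 3. The simplices of K, each written with vertices in increasing order, are:

  0-simplices (4): [0], [1], [2], [3]
  1-simplices (6): [0,1], [0,2], [0,3], [1,2], [1,3], [2,3]
  2-simplices (4): [0,1,2], [0,1,3], [0,2,3], [1,2,3]

Hence C_0 ≅ Z^4, C_1 ≅ Z^6, C_2 ≅ Z^4.

∂_1: C_1 → C_0 sends each edge [p,q] (with p < q) to q − p.
The resulting 4×6 matrix has rank 3, and its Smith normal form has invariant factors (1,1,1).

Boundary ∂_2: C_2 → C_1 sends each 2-simplex [p,q,r] to [q,r] − [p,r] + [p,q]. For instance
  ∂[1,2,3] = [2,3] − [1,3] + [1,2],
  ∂[0,1,2] = [1,2] − [0,2] + [0,1].
This gives a 6×4 integer matrix of rank 3; reducing to Smith normal form yields diagonal entries (1,1,1).

From H_k ≅ ker(∂_k) / im(∂_{k+1}) we obtain:

  H_0: rank C_0 − rank ∂_1 = 4 − 3 = 1, and the invariant factors of ∂_1 are all 1, so H_0 = Z.
  H_1: rank ker ∂_1 − rank ∂_2 = (6 − 3) − 3 = 0, and the invariant factors of ∂_2 are all 1, so H_1 = 0.
  H_2: rank ker ∂_2 − rank ∂_3 = (4 − 3) − 0 = 1, and there is no ∂_3, so H_2 = Z.

As a check, the Euler characteristic is 4 − 6 + 4 = 2, which agrees with 1 − 0 + 1 = 2.
(K is a triangulation of the 2-sphere S^2.)

H_0 ≅ Z,  H_1 = 0,  H_2 ≅ Z.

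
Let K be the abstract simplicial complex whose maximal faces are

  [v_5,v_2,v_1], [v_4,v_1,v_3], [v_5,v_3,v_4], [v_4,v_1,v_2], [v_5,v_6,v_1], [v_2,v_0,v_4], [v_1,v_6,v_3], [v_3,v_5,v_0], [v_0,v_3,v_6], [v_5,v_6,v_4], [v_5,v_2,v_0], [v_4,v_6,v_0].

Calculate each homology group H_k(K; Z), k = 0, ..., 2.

Fix the vertex order v_0 < v_1 < v_2 < v_3 < v_4 < v_5 < v_6 and write every simplex with vertices in increasing order. Then dim K = 2 and the simplices of K are:

  0-simplices (7): [v_0], [v_1], [v_2], [v_3], [v_4], [v_5], [v_6]
  1-simplices (18): (18 of them)
  2-simplices (12): (12 of them)

giving chain groups C_0 ≅ Z^7, C_1 ≅ Z^18, C_2 ≅ Z^12.

∂_1: C_1 → C_0 is given by ∂[p,q] = [q] − [p]. For instance
  ∂[v_3,v_6] = [v_6] − [v_3].
The resulting 7×18 matrix has rank 6, and its Smith normal form has invariant factors (1,1,1,1,1,1).

Boundary ∂_2: C_2 → C_1 maps a triangle to the signed sum of its edges. For instance
  ∂[v_1,v_2,v_4] = [v_2,v_4] − [v_1,v_4] + [v_1,v_2],
  ∂[v_1,v_3,v_6] = [v_3,v_6] − [v_1,v_6] + [v_1,v_3].
As a 18×12 matrix over Z this has rank 12, with invariant factors (1,1,1,1,1,1,1,1,1,1,1,2).

Now H_k = ker ∂_k / im ∂_{k+1}, so:

  H_0: rank C_0 − rank ∂_1 = 7 − 6 = 1, and the invariant factors of ∂_1 are all 1, so H_0 = Z.
  H_1: rank ker ∂_1 − rank ∂_2 = (18 − 6) − 12 = 0, and ∂_2 has invariant factor 2 > 1, so H_1 = Z/2Z.
  H_2: rank ker ∂_2 − rank ∂_3 = (12 − 12) − 0 = 0, and there is no ∂_3, so H_2 = 0.

H_0 = Z,  H_1 = Z/2Z,  H_2 = 0.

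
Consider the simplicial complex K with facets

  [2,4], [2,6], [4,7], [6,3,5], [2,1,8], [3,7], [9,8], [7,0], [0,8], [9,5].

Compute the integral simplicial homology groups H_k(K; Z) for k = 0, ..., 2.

Fix the vertex order 0 < 1 < 2 < 3 < 4 < 5 < 6 < 7 < 8 < 9 and write every simplex with vertices in increasing order. Then dim K = 2 and the simplices of K are:

  0-simplices (10): [0], [1], [2], [3], [4], [5], [6], [7], [8], [9]
  1-simplices (14): [0,7], [0,8], [1,2], [1,8], [2,4], [2,6], [2,8], [3,5], [3,6], [3,7], [4,7], [5,6], [5,9], [8,9]
  2-simplices (2): [1,2,8], [3,5,6]

so the chain groups are C_0 ≅ Z^10, C_1 ≅ Z^14, C_2 ≅ Z^2.

Boundary ∂_1: C_1 → C_0 sends each edge [p,q] (with p < q) to q − p.
As a 10×14 matrix over Z this has rank 9, with invariant factors (1,1,1,1,1,1,1,1,1).

The boundary map ∂_2: C_2 → C_1 maps a triangle to the signed sum of its edges. For instance
  ∂[1,2,8] = [2,8] − [1,8] + [1,2],
  ∂[3,5,6] = [5,6] − [3,6] + [3,5].
The 14×2 boundary matrix has rank 2 and Smith normal form diag(1,1).

Computing H_k = (kernel of ∂_k) / (image of ∂_{k+1}):

  H_0: rank C_0 − rank ∂_1 = 10 − 9 = 1, and the invariant factors of ∂_1 are all 1, so H_0 = Z.
  H_1: rank ker ∂_1 − rank ∂_2 = (14 − 9) − 2 = 3, and the invariant factors of ∂_2 are all 1, so H_1 = Z^3.
  H_2: rank ker ∂_2 − rank ∂_3 = (2 − 2) − 0 = 0, and there is no ∂_3, so H_2 = 0.

As a check, the Euler characteristic is 10 − 14 + 2 = -2, which agrees with 1 − 3 + 0 = -2.

H_0 = Z,  H_1 = Z^3,  H_2 = 0.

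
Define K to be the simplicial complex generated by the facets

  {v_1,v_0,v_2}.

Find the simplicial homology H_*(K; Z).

We work with the vertex ordering v_0 < v_1 < v_2. The simplices of K, each written with vertices in increasing order, are:

  0-simplices (3): [v_0], [v_1], [v_2]
  1-simplices (3): [v_0,v_1], [v_0,v_2], [v_1,v_2]
  2-simplices (1): [v_0,v_1,v_2]

so the chain groups are C_0 ≅ Z^3, C_1 ≅ Z^3, C_2 ≅ Z^1.

The boundary map ∂_1: C_1 → C_0 sends each edge [p,q] (with p < q) to q − p.
This gives a 3×3 integer matrix of rank 2; reducing to Smith normal form yields diagonal entries (1,1).

The boundary map ∂_2: C_2 → C_1 acts by ∂[p,q,r] = [q,r] − [p,r] + [p,q]. For instance
  ∂[v_0,v_1,v_2] = [v_1,v_2] − [v_0,v_2] + [v_0,v_1].
This gives a 3×1 integer matrix of rank 1; reducing to Smith normal form yields diagonal entries (1).

From H_k ≅ ker(∂_k) / im(∂_{k+1}) we obtain:

  H_0: rank C_0 − rank ∂_1 = 3 − 2 = 1, and the invariant factors of ∂_1 are all 1, so H_0 ≅ Z.
  H_1: rank ker ∂_1 − rank ∂_2 = (3 − 2) − 1 = 0, and the invariant factors of ∂_2 are all 1, so H_1 ≅ 0.
  H_2: rank ker ∂_2 − rank ∂_3 = (1 − 1) − 0 = 0, and there is no ∂_3, so H_2 ≅ 0.

As a check, the Euler characteristic is 3 − 3 + 1 = 1, which agrees with 1 − 0 + 0 = 1.

H_0 = Z,  H_1 = 0,  H_2 = 0.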